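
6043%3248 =2795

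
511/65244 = 511/65244 = 0.01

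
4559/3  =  4559/3  =  1519.67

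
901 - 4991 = -4090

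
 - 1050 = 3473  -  4523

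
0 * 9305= 0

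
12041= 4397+7644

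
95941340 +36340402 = 132281742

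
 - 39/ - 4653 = 13/1551 = 0.01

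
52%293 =52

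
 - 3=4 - 7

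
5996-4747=1249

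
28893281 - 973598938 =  - 944705657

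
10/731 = 10/731 = 0.01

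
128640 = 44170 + 84470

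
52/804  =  13/201 = 0.06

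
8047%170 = 57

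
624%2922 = 624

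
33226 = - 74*( - 449 )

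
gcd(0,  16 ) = 16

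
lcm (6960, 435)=6960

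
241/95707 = 241/95707 = 0.00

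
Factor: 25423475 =5^2*  7^1*11^1*47^1*281^1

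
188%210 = 188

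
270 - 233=37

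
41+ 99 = 140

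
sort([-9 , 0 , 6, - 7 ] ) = [-9,-7,0, 6] 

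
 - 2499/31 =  - 81+12/31 = - 80.61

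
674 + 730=1404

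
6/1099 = 6/1099 = 0.01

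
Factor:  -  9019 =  - 29^1*311^1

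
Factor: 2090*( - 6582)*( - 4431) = 60954519780 = 2^2*3^2*5^1*7^1*11^1 * 19^1*211^1*1097^1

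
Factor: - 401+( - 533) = -934= - 2^1*467^1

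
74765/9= 74765/9 = 8307.22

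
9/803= 9/803=0.01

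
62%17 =11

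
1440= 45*32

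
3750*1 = 3750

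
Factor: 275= 5^2*11^1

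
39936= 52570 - 12634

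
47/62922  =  47/62922 = 0.00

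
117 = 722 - 605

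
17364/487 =17364/487 =35.66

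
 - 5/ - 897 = 5/897 = 0.01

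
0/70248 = 0 = 0.00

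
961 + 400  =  1361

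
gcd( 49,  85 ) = 1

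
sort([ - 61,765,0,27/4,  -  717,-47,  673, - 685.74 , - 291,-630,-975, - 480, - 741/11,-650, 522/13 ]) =[  -  975,-717,-685.74 , - 650, - 630, - 480, - 291,-741/11,-61, - 47,0,  27/4, 522/13,673,765 ] 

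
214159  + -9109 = 205050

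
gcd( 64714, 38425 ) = 1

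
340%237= 103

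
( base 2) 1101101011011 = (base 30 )7ND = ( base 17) 173g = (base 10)7003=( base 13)3259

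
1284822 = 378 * 3399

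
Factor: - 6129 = - 3^3*227^1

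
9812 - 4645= 5167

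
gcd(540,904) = 4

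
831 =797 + 34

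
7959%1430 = 809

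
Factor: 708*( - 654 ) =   -  2^3*3^2 * 59^1*109^1 = -  463032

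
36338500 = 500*72677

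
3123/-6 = -521 + 1/2= - 520.50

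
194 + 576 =770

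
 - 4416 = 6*( - 736 )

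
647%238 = 171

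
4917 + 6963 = 11880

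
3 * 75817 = 227451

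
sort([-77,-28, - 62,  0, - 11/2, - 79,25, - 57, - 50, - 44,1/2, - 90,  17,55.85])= [ - 90 , - 79, - 77, - 62, - 57, - 50, - 44, - 28  , - 11/2, 0,1/2,17,  25,55.85] 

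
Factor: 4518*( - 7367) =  - 33284106 = - 2^1*3^2*53^1*139^1*251^1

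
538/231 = 538/231  =  2.33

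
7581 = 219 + 7362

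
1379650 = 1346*1025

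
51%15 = 6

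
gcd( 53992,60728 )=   8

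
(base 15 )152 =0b100101110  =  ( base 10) 302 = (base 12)212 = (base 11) 255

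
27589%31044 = 27589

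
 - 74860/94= - 37430/47= - 796.38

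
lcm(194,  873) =1746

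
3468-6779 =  - 3311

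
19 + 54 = 73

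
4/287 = 4/287 = 0.01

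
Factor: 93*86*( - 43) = -343914 = - 2^1*3^1*31^1*43^2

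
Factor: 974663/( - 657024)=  - 2^( - 7) * 3^(-1)*29^( - 1) * 59^( - 1) * 107^1 * 9109^1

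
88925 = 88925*1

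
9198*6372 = 58609656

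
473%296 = 177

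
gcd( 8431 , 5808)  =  1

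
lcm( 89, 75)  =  6675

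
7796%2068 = 1592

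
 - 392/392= - 1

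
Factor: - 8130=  - 2^1*3^1*5^1*271^1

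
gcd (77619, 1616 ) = 1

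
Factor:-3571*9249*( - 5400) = 2^3*3^4 * 5^2*  3083^1*3571^1= 178352166600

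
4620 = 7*660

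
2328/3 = 776   =  776.00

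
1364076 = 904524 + 459552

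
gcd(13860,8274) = 42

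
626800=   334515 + 292285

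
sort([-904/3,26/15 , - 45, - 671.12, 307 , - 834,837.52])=[- 834 , - 671.12,  -  904/3, - 45,26/15,307,837.52] 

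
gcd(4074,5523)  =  21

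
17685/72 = 245 + 5/8  =  245.62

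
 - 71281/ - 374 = 190+13/22 = 190.59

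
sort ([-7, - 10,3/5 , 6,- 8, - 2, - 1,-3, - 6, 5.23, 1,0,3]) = [-10, - 8,-7, - 6,  -  3,-2,-1,0 , 3/5,1, 3, 5.23, 6 ]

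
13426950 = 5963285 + 7463665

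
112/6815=112/6815 = 0.02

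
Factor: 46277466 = 2^1*3^1*1031^1 * 7481^1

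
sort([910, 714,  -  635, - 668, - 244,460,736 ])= [ - 668, - 635 , - 244, 460,714, 736,910]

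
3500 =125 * 28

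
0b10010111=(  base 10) 151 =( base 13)B8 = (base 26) 5l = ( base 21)74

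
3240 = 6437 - 3197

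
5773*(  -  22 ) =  - 127006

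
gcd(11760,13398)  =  42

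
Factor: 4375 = 5^4*7^1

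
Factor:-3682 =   -  2^1*7^1  *  263^1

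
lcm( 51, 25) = 1275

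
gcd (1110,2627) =37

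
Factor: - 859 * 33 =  - 28347 = -3^1*11^1*859^1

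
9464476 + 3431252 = 12895728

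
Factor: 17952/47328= 11^1*29^ ( - 1 ) = 11/29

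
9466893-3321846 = 6145047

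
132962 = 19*6998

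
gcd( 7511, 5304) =1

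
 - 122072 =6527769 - 6649841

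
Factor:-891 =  - 3^4*11^1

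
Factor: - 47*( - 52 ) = 2444 = 2^2*13^1*47^1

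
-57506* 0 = 0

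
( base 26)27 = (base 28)23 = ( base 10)59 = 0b111011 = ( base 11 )54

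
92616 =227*408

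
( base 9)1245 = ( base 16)3a4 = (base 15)422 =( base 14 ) 4A8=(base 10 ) 932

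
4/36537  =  4/36537=0.00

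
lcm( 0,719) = 0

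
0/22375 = 0=   0.00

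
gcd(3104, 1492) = 4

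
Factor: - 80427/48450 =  - 83/50 = - 2^( - 1)*5^(-2 )*83^1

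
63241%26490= 10261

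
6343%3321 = 3022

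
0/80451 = 0 = 0.00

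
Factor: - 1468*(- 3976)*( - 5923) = -2^5 * 7^1*71^1*367^1*5923^1 = - 34571176864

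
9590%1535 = 380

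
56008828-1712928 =54295900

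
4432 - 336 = 4096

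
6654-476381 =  - 469727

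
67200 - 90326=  - 23126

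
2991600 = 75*39888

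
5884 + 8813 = 14697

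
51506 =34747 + 16759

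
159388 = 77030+82358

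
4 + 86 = 90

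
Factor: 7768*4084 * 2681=2^5*7^1*383^1*971^1*1021^1 = 85053416672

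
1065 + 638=1703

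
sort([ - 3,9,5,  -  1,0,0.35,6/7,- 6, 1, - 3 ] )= [ - 6, - 3, - 3,-1, 0,0.35, 6/7,1,5, 9] 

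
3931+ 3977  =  7908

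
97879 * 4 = 391516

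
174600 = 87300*2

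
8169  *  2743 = 22407567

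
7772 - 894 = 6878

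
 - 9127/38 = - 241+31/38 = - 240.18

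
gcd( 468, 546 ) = 78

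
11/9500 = 11/9500 = 0.00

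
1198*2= 2396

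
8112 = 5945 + 2167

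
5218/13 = 401 + 5/13 = 401.38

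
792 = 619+173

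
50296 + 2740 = 53036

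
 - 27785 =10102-37887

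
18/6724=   9/3362 = 0.00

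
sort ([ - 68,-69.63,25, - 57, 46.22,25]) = [ - 69.63,  -  68, - 57, 25, 25 , 46.22 ] 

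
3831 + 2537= 6368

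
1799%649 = 501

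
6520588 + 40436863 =46957451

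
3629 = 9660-6031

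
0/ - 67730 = 0/1 =-0.00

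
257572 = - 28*(-9199 ) 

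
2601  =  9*289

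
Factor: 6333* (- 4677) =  - 29619441 = - 3^2*1559^1*2111^1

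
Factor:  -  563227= - 7^1*17^1*4733^1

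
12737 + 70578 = 83315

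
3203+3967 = 7170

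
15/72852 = 5/24284 = 0.00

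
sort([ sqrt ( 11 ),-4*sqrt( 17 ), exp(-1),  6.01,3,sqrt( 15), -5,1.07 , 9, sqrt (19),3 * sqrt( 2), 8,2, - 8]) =[ - 4  *sqrt (17), - 8, - 5,exp( - 1 ),  1.07,2,3, sqrt(11),sqrt(15 ),3 * sqrt( 2 ),sqrt (19 ), 6.01 , 8, 9]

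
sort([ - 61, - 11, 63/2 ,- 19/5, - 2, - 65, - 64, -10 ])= [ - 65 , - 64,-61,-11, - 10, - 19/5,- 2,63/2 ] 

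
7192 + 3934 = 11126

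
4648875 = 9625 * 483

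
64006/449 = 64006/449 = 142.55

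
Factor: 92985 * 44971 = 4181628435 = 3^1 * 5^1 * 6199^1*44971^1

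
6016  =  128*47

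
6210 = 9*690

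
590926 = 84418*7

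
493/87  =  17/3=5.67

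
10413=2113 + 8300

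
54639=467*117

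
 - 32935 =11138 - 44073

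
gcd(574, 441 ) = 7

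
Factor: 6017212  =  2^2*601^1*2503^1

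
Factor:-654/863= - 2^1*3^1*109^1 * 863^( - 1 ) 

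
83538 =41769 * 2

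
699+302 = 1001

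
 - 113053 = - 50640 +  - 62413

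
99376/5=19875 + 1/5  =  19875.20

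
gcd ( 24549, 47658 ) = 3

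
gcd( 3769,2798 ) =1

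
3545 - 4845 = -1300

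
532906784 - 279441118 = 253465666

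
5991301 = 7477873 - 1486572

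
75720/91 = 75720/91 = 832.09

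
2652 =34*78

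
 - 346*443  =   -153278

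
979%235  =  39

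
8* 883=7064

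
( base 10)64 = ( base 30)24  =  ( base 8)100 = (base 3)2101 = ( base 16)40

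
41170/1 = 41170 = 41170.00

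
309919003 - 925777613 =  -615858610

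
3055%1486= 83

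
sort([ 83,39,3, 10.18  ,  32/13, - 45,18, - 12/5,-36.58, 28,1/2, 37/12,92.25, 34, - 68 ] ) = [ - 68, - 45, - 36.58, - 12/5, 1/2, 32/13,  3,37/12,10.18,  18,  28,  34, 39,83, 92.25 ]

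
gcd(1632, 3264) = 1632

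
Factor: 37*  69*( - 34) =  - 86802 = -2^1 * 3^1*17^1*23^1*37^1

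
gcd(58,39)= 1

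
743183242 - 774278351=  - 31095109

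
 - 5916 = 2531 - 8447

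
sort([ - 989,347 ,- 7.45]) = [ - 989 , - 7.45,  347]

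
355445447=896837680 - 541392233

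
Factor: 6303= 3^1 * 11^1 * 191^1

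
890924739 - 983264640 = - 92339901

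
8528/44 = 193+ 9/11 = 193.82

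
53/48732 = 53/48732 = 0.00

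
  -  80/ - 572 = 20/143 = 0.14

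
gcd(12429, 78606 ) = 9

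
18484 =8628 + 9856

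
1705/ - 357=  - 1705/357 =-  4.78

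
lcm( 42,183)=2562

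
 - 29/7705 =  - 29/7705 = - 0.00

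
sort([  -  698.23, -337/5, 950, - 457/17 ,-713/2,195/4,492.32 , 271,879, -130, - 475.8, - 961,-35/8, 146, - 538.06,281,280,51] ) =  [-961,-698.23,-538.06,-475.8, - 713/2, -130, - 337/5, - 457/17,-35/8,195/4,51 , 146,271, 280,281, 492.32,879,950 ] 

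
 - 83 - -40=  - 43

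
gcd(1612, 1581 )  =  31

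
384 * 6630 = 2545920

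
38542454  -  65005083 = - 26462629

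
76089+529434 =605523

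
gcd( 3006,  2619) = 9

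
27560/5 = 5512= 5512.00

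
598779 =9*66531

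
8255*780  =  6438900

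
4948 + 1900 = 6848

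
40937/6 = 6822 + 5/6 = 6822.83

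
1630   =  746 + 884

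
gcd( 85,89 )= 1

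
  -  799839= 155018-954857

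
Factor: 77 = 7^1*11^1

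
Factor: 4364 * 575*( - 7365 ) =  - 18480994500= -2^2*3^1*5^3*23^1*491^1*1091^1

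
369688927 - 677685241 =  - 307996314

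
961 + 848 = 1809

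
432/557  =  432/557 =0.78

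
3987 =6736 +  - 2749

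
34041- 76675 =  - 42634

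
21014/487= 43 + 73/487=43.15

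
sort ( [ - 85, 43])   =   [ - 85, 43 ] 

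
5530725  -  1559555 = 3971170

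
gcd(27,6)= 3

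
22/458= 11/229 = 0.05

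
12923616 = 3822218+9101398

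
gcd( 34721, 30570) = 1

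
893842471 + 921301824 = 1815144295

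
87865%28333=2866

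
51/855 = 17/285=0.06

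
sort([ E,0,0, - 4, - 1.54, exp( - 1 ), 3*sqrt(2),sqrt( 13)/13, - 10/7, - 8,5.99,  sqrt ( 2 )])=[ - 8, - 4, - 1.54, - 10/7,0, 0,  sqrt (13 ) /13, exp( - 1),sqrt(  2),  E,3 * sqrt ( 2 ),5.99]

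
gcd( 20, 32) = 4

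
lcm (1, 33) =33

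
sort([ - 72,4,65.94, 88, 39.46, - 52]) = [ - 72, - 52,  4, 39.46,65.94,  88 ]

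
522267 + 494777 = 1017044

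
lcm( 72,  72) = 72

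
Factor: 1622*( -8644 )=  - 2^3*811^1*2161^1 = - 14020568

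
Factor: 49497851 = 13^1*  3807527^1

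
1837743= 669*2747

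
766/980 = 383/490 = 0.78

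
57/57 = 1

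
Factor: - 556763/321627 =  - 3^( - 1 )*107209^( - 1) * 556763^1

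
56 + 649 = 705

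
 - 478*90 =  - 43020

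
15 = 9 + 6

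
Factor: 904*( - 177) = - 2^3 * 3^1 *59^1 * 113^1 = - 160008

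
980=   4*245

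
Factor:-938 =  - 2^1*7^1 *67^1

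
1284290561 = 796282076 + 488008485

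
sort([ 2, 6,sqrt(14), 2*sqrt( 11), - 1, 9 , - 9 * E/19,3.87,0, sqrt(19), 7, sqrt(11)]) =[ - 9*E/19, - 1,0,2 , sqrt(11),  sqrt(14 ),3.87,  sqrt(19 ), 6,2*sqrt(11), 7 , 9] 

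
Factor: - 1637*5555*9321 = - 84760839735 = - 3^1*5^1 * 11^1 * 13^1*101^1 * 239^1 * 1637^1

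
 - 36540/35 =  - 1044 = - 1044.00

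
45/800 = 9/160 = 0.06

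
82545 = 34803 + 47742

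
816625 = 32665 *25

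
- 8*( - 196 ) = 1568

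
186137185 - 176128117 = 10009068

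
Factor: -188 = -2^2*47^1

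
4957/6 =826 + 1/6 = 826.17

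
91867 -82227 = 9640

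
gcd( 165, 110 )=55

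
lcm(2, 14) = 14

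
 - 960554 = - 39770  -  920784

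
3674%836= 330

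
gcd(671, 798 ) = 1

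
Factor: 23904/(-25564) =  - 72/77 = -2^3*3^2 * 7^(  -  1) * 11^( - 1)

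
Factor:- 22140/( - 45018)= 30/61= 2^1*3^1*5^1*61^( - 1 )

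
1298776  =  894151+404625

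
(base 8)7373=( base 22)7K7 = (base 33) 3h7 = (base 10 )3835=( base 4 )323323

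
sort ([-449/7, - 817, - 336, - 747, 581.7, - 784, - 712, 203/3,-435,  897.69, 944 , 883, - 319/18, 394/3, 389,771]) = [  -  817,-784, - 747, - 712, - 435, - 336, - 449/7, - 319/18,203/3, 394/3,389,581.7,771 , 883,  897.69, 944]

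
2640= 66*40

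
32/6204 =8/1551 = 0.01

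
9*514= 4626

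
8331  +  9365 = 17696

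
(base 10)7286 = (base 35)5X6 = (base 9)10885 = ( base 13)3416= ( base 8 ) 16166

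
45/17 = 45/17 = 2.65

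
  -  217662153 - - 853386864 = 635724711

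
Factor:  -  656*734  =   - 481504 = -2^5*41^1*367^1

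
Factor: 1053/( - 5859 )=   -  3^1 * 7^(  -  1 )*13^1*31^ (  -  1 ) = -  39/217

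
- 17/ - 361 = 17/361 = 0.05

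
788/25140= 197/6285 = 0.03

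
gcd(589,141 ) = 1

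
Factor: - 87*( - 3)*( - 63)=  - 3^4*7^1*29^1 =- 16443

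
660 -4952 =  - 4292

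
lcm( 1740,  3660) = 106140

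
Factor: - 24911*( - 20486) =510326746  =  2^1*29^1*859^1*10243^1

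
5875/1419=4+199/1419 = 4.14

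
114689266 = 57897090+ 56792176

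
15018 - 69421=-54403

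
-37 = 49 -86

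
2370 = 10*237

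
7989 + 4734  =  12723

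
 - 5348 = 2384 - 7732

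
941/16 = 941/16 = 58.81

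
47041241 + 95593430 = 142634671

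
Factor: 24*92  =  2^5*3^1*23^1 = 2208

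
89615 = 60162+29453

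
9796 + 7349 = 17145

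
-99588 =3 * (- 33196)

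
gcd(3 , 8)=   1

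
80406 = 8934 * 9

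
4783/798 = 4783/798 = 5.99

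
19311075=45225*427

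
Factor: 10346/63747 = 2^1*3^( - 4 )*7^1*739^1*787^(-1 )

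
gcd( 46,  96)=2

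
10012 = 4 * 2503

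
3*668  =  2004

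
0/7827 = 0 = 0.00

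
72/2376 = 1/33 = 0.03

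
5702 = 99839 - 94137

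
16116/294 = 2686/49 = 54.82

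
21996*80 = 1759680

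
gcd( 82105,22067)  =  1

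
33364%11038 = 250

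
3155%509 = 101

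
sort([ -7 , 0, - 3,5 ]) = [ - 7,  -  3,0,5]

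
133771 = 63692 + 70079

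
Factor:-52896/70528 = -2^( - 2)*3^1=- 3/4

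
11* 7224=79464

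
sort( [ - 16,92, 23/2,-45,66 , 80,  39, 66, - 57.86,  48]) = [ - 57.86, - 45, - 16, 23/2,  39,48,  66,66,  80, 92 ] 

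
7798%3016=1766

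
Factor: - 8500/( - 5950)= 10/7=2^1  *5^1*7^( - 1)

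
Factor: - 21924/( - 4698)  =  14/3 = 2^1 * 3^( - 1 )*7^1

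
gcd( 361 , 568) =1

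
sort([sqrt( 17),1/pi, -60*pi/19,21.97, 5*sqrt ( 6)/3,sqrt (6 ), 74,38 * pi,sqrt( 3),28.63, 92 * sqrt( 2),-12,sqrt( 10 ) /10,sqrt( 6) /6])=[ - 12 , -60 * pi/19,sqrt( 10 ) /10,1/pi, sqrt( 6) /6,sqrt( 3),  sqrt( 6),5*sqrt(6)/3, sqrt( 17), 21.97,28.63,74, 38 *pi, 92*sqrt( 2) ]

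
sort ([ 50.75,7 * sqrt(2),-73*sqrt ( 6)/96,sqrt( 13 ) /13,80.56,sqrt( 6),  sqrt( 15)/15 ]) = [-73*sqrt( 6)/96,sqrt (15 ) /15, sqrt(13 )/13,sqrt( 6),7*sqrt(2) , 50.75,80.56 ]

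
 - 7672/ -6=1278 + 2/3 = 1278.67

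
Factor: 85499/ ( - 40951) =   -  31^( - 1)*193^1*443^1 * 1321^ (  -  1) 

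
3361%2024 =1337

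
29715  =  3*9905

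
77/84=11/12=0.92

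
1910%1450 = 460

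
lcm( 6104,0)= 0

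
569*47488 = 27020672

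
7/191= 7/191= 0.04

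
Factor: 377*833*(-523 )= - 7^2*13^1*17^1*29^1 * 523^1= -164243443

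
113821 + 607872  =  721693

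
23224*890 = 20669360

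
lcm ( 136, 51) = 408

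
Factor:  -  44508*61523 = -2^2*3^1*7^1*11^1*17^1 * 47^1*3709^1 = -2738265684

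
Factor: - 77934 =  - 2^1 *3^1*31^1*419^1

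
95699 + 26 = 95725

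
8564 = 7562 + 1002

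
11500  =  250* 46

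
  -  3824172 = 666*( - 5742 )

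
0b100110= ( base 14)2A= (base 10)38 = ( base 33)15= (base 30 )18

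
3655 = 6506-2851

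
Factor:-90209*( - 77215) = 6965487935 = 5^1 * 7^3*263^1*15443^1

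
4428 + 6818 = 11246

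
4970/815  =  6 + 16/163  =  6.10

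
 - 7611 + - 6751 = -14362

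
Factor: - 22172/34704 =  - 2^( - 2)*3^(-2) * 23^1 = - 23/36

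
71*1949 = 138379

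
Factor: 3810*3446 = 2^2*3^1*5^1*127^1*1723^1 = 13129260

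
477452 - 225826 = 251626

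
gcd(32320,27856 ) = 16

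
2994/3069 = 998/1023 = 0.98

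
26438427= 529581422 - 503142995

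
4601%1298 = 707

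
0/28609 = 0 = 0.00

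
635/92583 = 5/729 = 0.01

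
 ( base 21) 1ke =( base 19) 281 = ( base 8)1553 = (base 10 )875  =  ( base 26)17h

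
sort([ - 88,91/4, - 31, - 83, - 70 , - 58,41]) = [ -88, - 83,-70, - 58,-31,91/4, 41]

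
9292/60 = 154+13/15 = 154.87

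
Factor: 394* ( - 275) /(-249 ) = 2^1*3^( - 1 )*5^2* 11^1*83^( - 1)*197^1 = 108350/249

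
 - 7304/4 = -1826  =  - 1826.00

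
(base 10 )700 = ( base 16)2bc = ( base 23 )17A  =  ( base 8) 1274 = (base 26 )10O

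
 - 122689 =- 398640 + 275951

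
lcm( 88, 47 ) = 4136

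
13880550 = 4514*3075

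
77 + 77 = 154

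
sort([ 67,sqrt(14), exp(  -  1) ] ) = [ exp(  -  1 ),  sqrt(14 ) , 67] 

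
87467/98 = 892 + 51/98 = 892.52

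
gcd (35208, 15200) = 8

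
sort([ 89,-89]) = [ - 89, 89]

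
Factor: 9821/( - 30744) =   -  23/72 = - 2^(  -  3) * 3^( - 2 )*23^1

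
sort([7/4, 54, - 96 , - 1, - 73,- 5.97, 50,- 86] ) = [ - 96, - 86, - 73, - 5.97, - 1,  7/4,50,54] 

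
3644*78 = 284232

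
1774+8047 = 9821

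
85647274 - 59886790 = 25760484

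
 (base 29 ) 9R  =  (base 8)440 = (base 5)2123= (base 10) 288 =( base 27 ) ai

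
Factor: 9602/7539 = 2^1*3^(-1 )*7^(-1 )*359^(-1)*4801^1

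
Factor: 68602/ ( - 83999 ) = -2^1*19^ ( - 1)*4421^( - 1) * 34301^1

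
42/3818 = 21/1909 =0.01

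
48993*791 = 38753463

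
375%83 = 43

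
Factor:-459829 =-459829^1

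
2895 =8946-6051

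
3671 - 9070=  -  5399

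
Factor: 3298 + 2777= 3^5*5^2 = 6075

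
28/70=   2/5 = 0.40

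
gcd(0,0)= 0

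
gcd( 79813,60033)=1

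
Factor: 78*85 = 2^1*3^1*5^1*13^1*17^1 = 6630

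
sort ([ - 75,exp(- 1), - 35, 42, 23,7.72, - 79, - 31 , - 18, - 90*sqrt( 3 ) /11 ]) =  [  -  79,  -  75, - 35, - 31, -18,-90*sqrt(3)/11,exp(-1 ),  7.72, 23, 42 ] 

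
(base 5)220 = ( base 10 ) 60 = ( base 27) 26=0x3C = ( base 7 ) 114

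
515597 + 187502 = 703099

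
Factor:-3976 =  - 2^3 * 7^1*71^1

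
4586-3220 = 1366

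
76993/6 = 76993/6 = 12832.17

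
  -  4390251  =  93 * ( - 47207)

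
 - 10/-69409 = 10/69409=0.00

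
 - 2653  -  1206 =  - 3859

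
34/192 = 17/96 = 0.18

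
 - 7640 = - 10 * 764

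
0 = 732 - 732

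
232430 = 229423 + 3007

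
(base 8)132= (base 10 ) 90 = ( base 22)42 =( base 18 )50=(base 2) 1011010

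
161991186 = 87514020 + 74477166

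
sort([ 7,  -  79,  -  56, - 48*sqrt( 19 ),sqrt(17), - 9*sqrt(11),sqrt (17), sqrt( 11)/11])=[ - 48 * sqrt( 19 ), - 79, - 56,-9*sqrt(11), sqrt( 11) /11, sqrt ( 17) , sqrt( 17 ), 7] 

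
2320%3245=2320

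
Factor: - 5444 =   -  2^2*1361^1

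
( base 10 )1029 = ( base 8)2005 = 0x405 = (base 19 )2G3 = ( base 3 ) 1102010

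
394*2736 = 1077984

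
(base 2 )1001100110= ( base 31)JP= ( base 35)hj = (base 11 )509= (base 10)614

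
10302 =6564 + 3738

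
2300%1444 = 856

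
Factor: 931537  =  931537^1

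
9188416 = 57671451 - 48483035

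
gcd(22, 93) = 1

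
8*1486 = 11888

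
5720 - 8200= - 2480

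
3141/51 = 1047/17  =  61.59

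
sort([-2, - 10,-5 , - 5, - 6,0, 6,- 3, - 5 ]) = [-10 , - 6,-5, - 5, - 5, - 3, - 2 , 0,6]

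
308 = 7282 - 6974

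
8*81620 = 652960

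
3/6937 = 3/6937=0.00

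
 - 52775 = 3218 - 55993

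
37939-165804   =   - 127865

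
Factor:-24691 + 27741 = 3050 = 2^1* 5^2*61^1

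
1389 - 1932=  -543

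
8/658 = 4/329 = 0.01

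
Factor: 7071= 3^1*2357^1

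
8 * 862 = 6896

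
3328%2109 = 1219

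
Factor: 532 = 2^2*7^1*19^1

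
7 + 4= 11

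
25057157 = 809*30973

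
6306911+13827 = 6320738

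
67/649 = 67/649 = 0.10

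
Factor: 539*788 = 424732 = 2^2*7^2*11^1 * 197^1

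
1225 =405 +820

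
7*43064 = 301448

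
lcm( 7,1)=7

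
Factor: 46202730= 2^1*3^1*5^1*7^1*220013^1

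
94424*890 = 84037360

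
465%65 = 10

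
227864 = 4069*56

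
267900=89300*3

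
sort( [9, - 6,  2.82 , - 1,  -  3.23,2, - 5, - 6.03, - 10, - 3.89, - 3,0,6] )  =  [ - 10,  -  6.03, - 6, - 5 ,  -  3.89, -3.23, - 3, - 1,0, 2,2.82 , 6,9] 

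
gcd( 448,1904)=112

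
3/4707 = 1/1569 = 0.00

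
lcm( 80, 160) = 160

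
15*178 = 2670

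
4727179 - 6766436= - 2039257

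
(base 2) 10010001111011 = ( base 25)ENE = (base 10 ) 9339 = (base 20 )136j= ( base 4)2101323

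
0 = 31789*0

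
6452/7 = 921 + 5/7 = 921.71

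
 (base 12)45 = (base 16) 35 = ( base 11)49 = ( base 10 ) 53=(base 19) 2f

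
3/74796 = 1/24932 = 0.00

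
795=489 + 306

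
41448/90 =6908/15 =460.53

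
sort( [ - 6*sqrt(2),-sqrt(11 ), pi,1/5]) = [-6*sqrt(2), - sqrt ( 11) , 1/5,pi]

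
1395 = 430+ 965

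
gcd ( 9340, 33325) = 5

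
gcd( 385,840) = 35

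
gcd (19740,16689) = 3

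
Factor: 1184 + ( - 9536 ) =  - 2^5*  3^2*29^1   =  - 8352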